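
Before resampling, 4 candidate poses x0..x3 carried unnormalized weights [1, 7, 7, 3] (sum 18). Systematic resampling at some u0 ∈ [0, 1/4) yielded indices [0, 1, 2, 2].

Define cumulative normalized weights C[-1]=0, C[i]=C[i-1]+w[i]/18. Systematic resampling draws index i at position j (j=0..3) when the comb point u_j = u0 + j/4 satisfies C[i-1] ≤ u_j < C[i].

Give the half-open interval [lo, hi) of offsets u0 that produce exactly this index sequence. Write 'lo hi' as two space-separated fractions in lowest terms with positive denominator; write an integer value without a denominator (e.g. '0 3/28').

0 1/18

C = [1/18, 4/9, 5/6, 1]
j=0 picked index 0: u0 ∈ [0, 1/18)
j=1 picked index 1: u0 ∈ [-7/36, 7/36)
j=2 picked index 2: u0 ∈ [-1/18, 1/3)
j=3 picked index 2: u0 ∈ [-11/36, 1/12)
intersection: [0, 1/18)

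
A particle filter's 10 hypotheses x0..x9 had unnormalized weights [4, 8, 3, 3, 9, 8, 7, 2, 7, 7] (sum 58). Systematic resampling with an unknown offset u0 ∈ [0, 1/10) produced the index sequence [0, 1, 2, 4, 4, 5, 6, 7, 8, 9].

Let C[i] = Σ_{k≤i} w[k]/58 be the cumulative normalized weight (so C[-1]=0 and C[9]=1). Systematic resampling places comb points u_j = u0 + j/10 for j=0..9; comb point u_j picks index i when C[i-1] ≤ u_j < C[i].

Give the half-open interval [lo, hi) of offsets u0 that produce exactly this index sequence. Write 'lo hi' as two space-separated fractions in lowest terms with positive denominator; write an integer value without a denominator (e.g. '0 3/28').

C = [2/29, 6/29, 15/58, 9/29, 27/58, 35/58, 21/29, 22/29, 51/58, 1]
j=0 picked index 0: u0 ∈ [0, 2/29)
j=1 picked index 1: u0 ∈ [-9/290, 31/290)
j=2 picked index 2: u0 ∈ [1/145, 17/290)
j=3 picked index 4: u0 ∈ [3/290, 24/145)
j=4 picked index 4: u0 ∈ [-13/145, 19/290)
j=5 picked index 5: u0 ∈ [-1/29, 3/29)
j=6 picked index 6: u0 ∈ [1/290, 18/145)
j=7 picked index 7: u0 ∈ [7/290, 17/290)
j=8 picked index 8: u0 ∈ [-6/145, 23/290)
j=9 picked index 9: u0 ∈ [-3/145, 1/10)
intersection: [7/290, 17/290)

7/290 17/290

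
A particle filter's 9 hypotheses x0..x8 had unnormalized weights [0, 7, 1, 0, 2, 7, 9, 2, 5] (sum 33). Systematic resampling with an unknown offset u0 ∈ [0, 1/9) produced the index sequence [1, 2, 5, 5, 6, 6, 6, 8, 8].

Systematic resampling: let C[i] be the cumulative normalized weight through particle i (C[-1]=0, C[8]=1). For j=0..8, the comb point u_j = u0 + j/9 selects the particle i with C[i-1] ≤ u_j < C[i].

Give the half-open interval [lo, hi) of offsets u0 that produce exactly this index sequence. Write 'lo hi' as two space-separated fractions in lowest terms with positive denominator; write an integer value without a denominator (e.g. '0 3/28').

C = [0, 7/33, 8/33, 8/33, 10/33, 17/33, 26/33, 28/33, 1]
j=0 picked index 1: u0 ∈ [0, 7/33)
j=1 picked index 2: u0 ∈ [10/99, 13/99)
j=2 picked index 5: u0 ∈ [8/99, 29/99)
j=3 picked index 5: u0 ∈ [-1/33, 2/11)
j=4 picked index 6: u0 ∈ [7/99, 34/99)
j=5 picked index 6: u0 ∈ [-4/99, 23/99)
j=6 picked index 6: u0 ∈ [-5/33, 4/33)
j=7 picked index 8: u0 ∈ [7/99, 2/9)
j=8 picked index 8: u0 ∈ [-4/99, 1/9)
intersection: [10/99, 1/9)

10/99 1/9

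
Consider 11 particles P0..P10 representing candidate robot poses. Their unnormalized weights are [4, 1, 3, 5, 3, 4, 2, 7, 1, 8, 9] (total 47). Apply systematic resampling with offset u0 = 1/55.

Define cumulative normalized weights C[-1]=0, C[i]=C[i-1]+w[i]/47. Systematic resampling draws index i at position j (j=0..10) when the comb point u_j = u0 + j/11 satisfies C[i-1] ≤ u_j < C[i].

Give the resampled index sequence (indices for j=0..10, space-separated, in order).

0 2 3 4 5 7 7 9 9 10 10

C = [4/47, 5/47, 8/47, 13/47, 16/47, 20/47, 22/47, 29/47, 30/47, 38/47, 1]
j=0: u_0=1/55 ∈ [0, 4/47) → index 0
j=1: u_1=6/55 ∈ [5/47, 8/47) → index 2
j=2: u_2=1/5 ∈ [8/47, 13/47) → index 3
j=3: u_3=16/55 ∈ [13/47, 16/47) → index 4
j=4: u_4=21/55 ∈ [16/47, 20/47) → index 5
j=5: u_5=26/55 ∈ [22/47, 29/47) → index 7
j=6: u_6=31/55 ∈ [22/47, 29/47) → index 7
j=7: u_7=36/55 ∈ [30/47, 38/47) → index 9
j=8: u_8=41/55 ∈ [30/47, 38/47) → index 9
j=9: u_9=46/55 ∈ [38/47, 1) → index 10
j=10: u_10=51/55 ∈ [38/47, 1) → index 10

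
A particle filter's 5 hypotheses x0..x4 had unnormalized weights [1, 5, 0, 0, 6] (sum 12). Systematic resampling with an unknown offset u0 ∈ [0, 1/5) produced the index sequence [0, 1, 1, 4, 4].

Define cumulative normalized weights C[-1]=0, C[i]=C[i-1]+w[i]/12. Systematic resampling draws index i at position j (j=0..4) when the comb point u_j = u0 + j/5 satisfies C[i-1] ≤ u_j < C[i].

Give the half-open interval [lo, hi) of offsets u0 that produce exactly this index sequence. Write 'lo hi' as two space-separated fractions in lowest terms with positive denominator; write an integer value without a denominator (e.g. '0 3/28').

C = [1/12, 1/2, 1/2, 1/2, 1]
j=0 picked index 0: u0 ∈ [0, 1/12)
j=1 picked index 1: u0 ∈ [-7/60, 3/10)
j=2 picked index 1: u0 ∈ [-19/60, 1/10)
j=3 picked index 4: u0 ∈ [-1/10, 2/5)
j=4 picked index 4: u0 ∈ [-3/10, 1/5)
intersection: [0, 1/12)

0 1/12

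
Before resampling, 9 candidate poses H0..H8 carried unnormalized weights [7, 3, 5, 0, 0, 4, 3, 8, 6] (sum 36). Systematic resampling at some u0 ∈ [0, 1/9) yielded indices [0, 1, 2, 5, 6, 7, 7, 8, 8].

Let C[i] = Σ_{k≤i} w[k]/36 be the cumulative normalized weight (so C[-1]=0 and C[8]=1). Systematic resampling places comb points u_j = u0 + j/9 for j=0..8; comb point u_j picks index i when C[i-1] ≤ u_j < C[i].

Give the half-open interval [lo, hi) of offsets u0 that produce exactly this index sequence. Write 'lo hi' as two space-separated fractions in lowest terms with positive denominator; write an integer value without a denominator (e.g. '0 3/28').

C = [7/36, 5/18, 5/12, 5/12, 5/12, 19/36, 11/18, 5/6, 1]
j=0 picked index 0: u0 ∈ [0, 7/36)
j=1 picked index 1: u0 ∈ [1/12, 1/6)
j=2 picked index 2: u0 ∈ [1/18, 7/36)
j=3 picked index 5: u0 ∈ [1/12, 7/36)
j=4 picked index 6: u0 ∈ [1/12, 1/6)
j=5 picked index 7: u0 ∈ [1/18, 5/18)
j=6 picked index 7: u0 ∈ [-1/18, 1/6)
j=7 picked index 8: u0 ∈ [1/18, 2/9)
j=8 picked index 8: u0 ∈ [-1/18, 1/9)
intersection: [1/12, 1/9)

1/12 1/9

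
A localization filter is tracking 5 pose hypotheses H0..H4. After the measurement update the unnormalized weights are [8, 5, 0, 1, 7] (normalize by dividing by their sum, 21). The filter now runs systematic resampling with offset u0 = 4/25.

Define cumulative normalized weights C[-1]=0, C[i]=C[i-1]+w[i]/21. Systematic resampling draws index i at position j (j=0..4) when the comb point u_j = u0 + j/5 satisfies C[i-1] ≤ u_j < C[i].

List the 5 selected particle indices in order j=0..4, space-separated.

0 0 1 4 4

C = [8/21, 13/21, 13/21, 2/3, 1]
j=0: u_0=4/25 ∈ [0, 8/21) → index 0
j=1: u_1=9/25 ∈ [0, 8/21) → index 0
j=2: u_2=14/25 ∈ [8/21, 13/21) → index 1
j=3: u_3=19/25 ∈ [2/3, 1) → index 4
j=4: u_4=24/25 ∈ [2/3, 1) → index 4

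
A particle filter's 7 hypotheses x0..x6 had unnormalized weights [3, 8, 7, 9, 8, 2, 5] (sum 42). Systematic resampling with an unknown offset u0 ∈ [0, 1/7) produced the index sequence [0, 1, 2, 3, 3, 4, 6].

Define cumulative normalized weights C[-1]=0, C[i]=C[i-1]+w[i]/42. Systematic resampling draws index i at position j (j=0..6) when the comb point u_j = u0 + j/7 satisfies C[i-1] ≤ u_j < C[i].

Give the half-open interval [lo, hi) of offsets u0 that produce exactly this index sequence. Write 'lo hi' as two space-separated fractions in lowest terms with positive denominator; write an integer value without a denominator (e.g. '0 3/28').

1/42 1/14

C = [1/14, 11/42, 3/7, 9/14, 5/6, 37/42, 1]
j=0 picked index 0: u0 ∈ [0, 1/14)
j=1 picked index 1: u0 ∈ [-1/14, 5/42)
j=2 picked index 2: u0 ∈ [-1/42, 1/7)
j=3 picked index 3: u0 ∈ [0, 3/14)
j=4 picked index 3: u0 ∈ [-1/7, 1/14)
j=5 picked index 4: u0 ∈ [-1/14, 5/42)
j=6 picked index 6: u0 ∈ [1/42, 1/7)
intersection: [1/42, 1/14)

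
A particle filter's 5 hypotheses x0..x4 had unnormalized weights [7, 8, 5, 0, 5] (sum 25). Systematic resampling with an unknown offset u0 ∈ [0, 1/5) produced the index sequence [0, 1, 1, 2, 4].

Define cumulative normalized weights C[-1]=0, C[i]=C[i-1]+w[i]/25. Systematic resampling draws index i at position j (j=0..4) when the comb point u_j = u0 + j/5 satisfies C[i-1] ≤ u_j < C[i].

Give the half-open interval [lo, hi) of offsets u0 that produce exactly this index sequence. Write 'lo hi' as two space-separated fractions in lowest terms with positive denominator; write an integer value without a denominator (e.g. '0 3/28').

C = [7/25, 3/5, 4/5, 4/5, 1]
j=0 picked index 0: u0 ∈ [0, 7/25)
j=1 picked index 1: u0 ∈ [2/25, 2/5)
j=2 picked index 1: u0 ∈ [-3/25, 1/5)
j=3 picked index 2: u0 ∈ [0, 1/5)
j=4 picked index 4: u0 ∈ [0, 1/5)
intersection: [2/25, 1/5)

2/25 1/5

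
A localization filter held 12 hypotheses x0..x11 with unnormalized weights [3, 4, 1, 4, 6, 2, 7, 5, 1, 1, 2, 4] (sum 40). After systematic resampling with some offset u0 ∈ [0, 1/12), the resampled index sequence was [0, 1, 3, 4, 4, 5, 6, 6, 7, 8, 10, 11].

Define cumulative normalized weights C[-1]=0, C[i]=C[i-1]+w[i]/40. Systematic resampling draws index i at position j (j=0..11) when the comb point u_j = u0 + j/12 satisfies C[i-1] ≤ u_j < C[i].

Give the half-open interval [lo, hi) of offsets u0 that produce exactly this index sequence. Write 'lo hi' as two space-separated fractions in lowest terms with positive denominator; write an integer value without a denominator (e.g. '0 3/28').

1/20 1/15

C = [3/40, 7/40, 1/5, 3/10, 9/20, 1/2, 27/40, 4/5, 33/40, 17/20, 9/10, 1]
j=0 picked index 0: u0 ∈ [0, 3/40)
j=1 picked index 1: u0 ∈ [-1/120, 11/120)
j=2 picked index 3: u0 ∈ [1/30, 2/15)
j=3 picked index 4: u0 ∈ [1/20, 1/5)
j=4 picked index 4: u0 ∈ [-1/30, 7/60)
j=5 picked index 5: u0 ∈ [1/30, 1/12)
j=6 picked index 6: u0 ∈ [0, 7/40)
j=7 picked index 6: u0 ∈ [-1/12, 11/120)
j=8 picked index 7: u0 ∈ [1/120, 2/15)
j=9 picked index 8: u0 ∈ [1/20, 3/40)
j=10 picked index 10: u0 ∈ [1/60, 1/15)
j=11 picked index 11: u0 ∈ [-1/60, 1/12)
intersection: [1/20, 1/15)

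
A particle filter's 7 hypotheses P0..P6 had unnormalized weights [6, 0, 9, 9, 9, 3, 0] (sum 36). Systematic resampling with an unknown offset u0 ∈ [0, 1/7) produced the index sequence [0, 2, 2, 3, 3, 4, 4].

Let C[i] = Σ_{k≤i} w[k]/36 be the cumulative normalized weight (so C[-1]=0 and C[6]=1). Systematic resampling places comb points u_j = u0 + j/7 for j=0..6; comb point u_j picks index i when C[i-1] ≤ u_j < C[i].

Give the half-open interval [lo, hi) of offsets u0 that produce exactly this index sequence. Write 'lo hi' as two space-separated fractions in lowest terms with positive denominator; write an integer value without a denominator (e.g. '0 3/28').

C = [1/6, 1/6, 5/12, 2/3, 11/12, 1, 1]
j=0 picked index 0: u0 ∈ [0, 1/6)
j=1 picked index 2: u0 ∈ [1/42, 23/84)
j=2 picked index 2: u0 ∈ [-5/42, 11/84)
j=3 picked index 3: u0 ∈ [-1/84, 5/21)
j=4 picked index 3: u0 ∈ [-13/84, 2/21)
j=5 picked index 4: u0 ∈ [-1/21, 17/84)
j=6 picked index 4: u0 ∈ [-4/21, 5/84)
intersection: [1/42, 5/84)

1/42 5/84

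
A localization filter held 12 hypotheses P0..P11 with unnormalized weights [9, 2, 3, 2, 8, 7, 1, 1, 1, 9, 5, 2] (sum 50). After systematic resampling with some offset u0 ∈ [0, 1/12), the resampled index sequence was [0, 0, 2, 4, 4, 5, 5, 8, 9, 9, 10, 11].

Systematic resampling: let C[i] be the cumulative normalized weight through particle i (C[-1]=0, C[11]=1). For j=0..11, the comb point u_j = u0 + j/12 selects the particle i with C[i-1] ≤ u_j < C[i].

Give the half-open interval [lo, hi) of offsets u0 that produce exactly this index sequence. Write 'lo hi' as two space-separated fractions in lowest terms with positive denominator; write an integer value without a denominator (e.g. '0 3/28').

C = [9/50, 11/50, 7/25, 8/25, 12/25, 31/50, 16/25, 33/50, 17/25, 43/50, 24/25, 1]
j=0 picked index 0: u0 ∈ [0, 9/50)
j=1 picked index 0: u0 ∈ [-1/12, 29/300)
j=2 picked index 2: u0 ∈ [4/75, 17/150)
j=3 picked index 4: u0 ∈ [7/100, 23/100)
j=4 picked index 4: u0 ∈ [-1/75, 11/75)
j=5 picked index 5: u0 ∈ [19/300, 61/300)
j=6 picked index 5: u0 ∈ [-1/50, 3/25)
j=7 picked index 8: u0 ∈ [23/300, 29/300)
j=8 picked index 9: u0 ∈ [1/75, 29/150)
j=9 picked index 9: u0 ∈ [-7/100, 11/100)
j=10 picked index 10: u0 ∈ [2/75, 19/150)
j=11 picked index 11: u0 ∈ [13/300, 1/12)
intersection: [23/300, 1/12)

23/300 1/12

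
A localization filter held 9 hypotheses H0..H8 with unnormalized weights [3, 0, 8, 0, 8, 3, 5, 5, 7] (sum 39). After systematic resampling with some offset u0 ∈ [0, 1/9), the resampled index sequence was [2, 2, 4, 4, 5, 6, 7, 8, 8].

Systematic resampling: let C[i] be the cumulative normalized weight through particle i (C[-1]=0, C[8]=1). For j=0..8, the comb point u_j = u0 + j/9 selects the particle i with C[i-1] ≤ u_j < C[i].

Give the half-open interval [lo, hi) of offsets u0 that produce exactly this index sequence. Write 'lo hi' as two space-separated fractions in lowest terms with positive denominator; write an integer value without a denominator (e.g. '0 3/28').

1/13 1/9

C = [1/13, 1/13, 11/39, 11/39, 19/39, 22/39, 9/13, 32/39, 1]
j=0 picked index 2: u0 ∈ [1/13, 11/39)
j=1 picked index 2: u0 ∈ [-4/117, 20/117)
j=2 picked index 4: u0 ∈ [7/117, 31/117)
j=3 picked index 4: u0 ∈ [-2/39, 2/13)
j=4 picked index 5: u0 ∈ [5/117, 14/117)
j=5 picked index 6: u0 ∈ [1/117, 16/117)
j=6 picked index 7: u0 ∈ [1/39, 2/13)
j=7 picked index 8: u0 ∈ [5/117, 2/9)
j=8 picked index 8: u0 ∈ [-8/117, 1/9)
intersection: [1/13, 1/9)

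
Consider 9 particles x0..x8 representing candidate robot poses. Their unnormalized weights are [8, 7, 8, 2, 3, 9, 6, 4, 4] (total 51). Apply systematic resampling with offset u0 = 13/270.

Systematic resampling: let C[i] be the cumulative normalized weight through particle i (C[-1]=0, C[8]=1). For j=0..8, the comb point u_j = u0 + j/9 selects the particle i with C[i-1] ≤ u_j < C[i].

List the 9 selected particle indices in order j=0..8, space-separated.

C = [8/51, 5/17, 23/51, 25/51, 28/51, 37/51, 43/51, 47/51, 1]
j=0: u_0=13/270 ∈ [0, 8/51) → index 0
j=1: u_1=43/270 ∈ [8/51, 5/17) → index 1
j=2: u_2=73/270 ∈ [8/51, 5/17) → index 1
j=3: u_3=103/270 ∈ [5/17, 23/51) → index 2
j=4: u_4=133/270 ∈ [25/51, 28/51) → index 4
j=5: u_5=163/270 ∈ [28/51, 37/51) → index 5
j=6: u_6=193/270 ∈ [28/51, 37/51) → index 5
j=7: u_7=223/270 ∈ [37/51, 43/51) → index 6
j=8: u_8=253/270 ∈ [47/51, 1) → index 8

0 1 1 2 4 5 5 6 8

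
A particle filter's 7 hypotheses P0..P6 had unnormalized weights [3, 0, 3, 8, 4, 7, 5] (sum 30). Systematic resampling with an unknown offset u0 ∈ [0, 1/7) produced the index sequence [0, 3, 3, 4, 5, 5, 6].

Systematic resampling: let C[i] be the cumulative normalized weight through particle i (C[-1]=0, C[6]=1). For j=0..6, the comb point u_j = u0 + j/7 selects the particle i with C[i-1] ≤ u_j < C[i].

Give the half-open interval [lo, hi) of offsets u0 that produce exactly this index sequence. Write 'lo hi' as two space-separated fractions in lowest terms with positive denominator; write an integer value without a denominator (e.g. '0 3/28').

2/35 1/10

C = [1/10, 1/10, 1/5, 7/15, 3/5, 5/6, 1]
j=0 picked index 0: u0 ∈ [0, 1/10)
j=1 picked index 3: u0 ∈ [2/35, 34/105)
j=2 picked index 3: u0 ∈ [-3/35, 19/105)
j=3 picked index 4: u0 ∈ [4/105, 6/35)
j=4 picked index 5: u0 ∈ [1/35, 11/42)
j=5 picked index 5: u0 ∈ [-4/35, 5/42)
j=6 picked index 6: u0 ∈ [-1/42, 1/7)
intersection: [2/35, 1/10)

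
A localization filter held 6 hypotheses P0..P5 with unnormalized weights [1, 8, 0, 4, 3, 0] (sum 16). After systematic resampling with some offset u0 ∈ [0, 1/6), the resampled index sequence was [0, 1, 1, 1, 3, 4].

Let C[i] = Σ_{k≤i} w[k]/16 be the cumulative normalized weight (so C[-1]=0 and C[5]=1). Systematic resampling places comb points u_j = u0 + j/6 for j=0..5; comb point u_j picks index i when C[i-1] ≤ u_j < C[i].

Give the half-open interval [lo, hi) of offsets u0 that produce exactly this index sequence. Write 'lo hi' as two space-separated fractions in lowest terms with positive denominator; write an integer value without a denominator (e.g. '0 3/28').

0 1/16

C = [1/16, 9/16, 9/16, 13/16, 1, 1]
j=0 picked index 0: u0 ∈ [0, 1/16)
j=1 picked index 1: u0 ∈ [-5/48, 19/48)
j=2 picked index 1: u0 ∈ [-13/48, 11/48)
j=3 picked index 1: u0 ∈ [-7/16, 1/16)
j=4 picked index 3: u0 ∈ [-5/48, 7/48)
j=5 picked index 4: u0 ∈ [-1/48, 1/6)
intersection: [0, 1/16)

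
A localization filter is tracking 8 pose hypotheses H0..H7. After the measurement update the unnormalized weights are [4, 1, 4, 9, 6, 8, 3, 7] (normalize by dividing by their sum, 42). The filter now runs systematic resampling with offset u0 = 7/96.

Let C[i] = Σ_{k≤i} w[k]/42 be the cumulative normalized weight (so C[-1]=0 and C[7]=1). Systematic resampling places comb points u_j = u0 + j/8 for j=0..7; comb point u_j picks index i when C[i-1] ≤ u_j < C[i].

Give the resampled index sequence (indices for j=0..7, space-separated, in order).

0 2 3 4 5 5 6 7

C = [2/21, 5/42, 3/14, 3/7, 4/7, 16/21, 5/6, 1]
j=0: u_0=7/96 ∈ [0, 2/21) → index 0
j=1: u_1=19/96 ∈ [5/42, 3/14) → index 2
j=2: u_2=31/96 ∈ [3/14, 3/7) → index 3
j=3: u_3=43/96 ∈ [3/7, 4/7) → index 4
j=4: u_4=55/96 ∈ [4/7, 16/21) → index 5
j=5: u_5=67/96 ∈ [4/7, 16/21) → index 5
j=6: u_6=79/96 ∈ [16/21, 5/6) → index 6
j=7: u_7=91/96 ∈ [5/6, 1) → index 7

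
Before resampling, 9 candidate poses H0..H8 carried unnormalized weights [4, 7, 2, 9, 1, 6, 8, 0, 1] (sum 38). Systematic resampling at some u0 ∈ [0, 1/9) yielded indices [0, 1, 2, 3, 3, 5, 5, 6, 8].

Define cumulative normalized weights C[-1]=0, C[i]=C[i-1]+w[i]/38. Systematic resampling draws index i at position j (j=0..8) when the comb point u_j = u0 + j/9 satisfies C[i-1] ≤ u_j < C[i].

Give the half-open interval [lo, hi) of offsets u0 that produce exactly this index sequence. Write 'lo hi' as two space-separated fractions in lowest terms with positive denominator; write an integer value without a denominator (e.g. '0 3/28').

29/342 11/114

C = [2/19, 11/38, 13/38, 11/19, 23/38, 29/38, 37/38, 37/38, 1]
j=0 picked index 0: u0 ∈ [0, 2/19)
j=1 picked index 1: u0 ∈ [-1/171, 61/342)
j=2 picked index 2: u0 ∈ [23/342, 41/342)
j=3 picked index 3: u0 ∈ [1/114, 14/57)
j=4 picked index 3: u0 ∈ [-35/342, 23/171)
j=5 picked index 5: u0 ∈ [17/342, 71/342)
j=6 picked index 5: u0 ∈ [-7/114, 11/114)
j=7 picked index 6: u0 ∈ [-5/342, 67/342)
j=8 picked index 8: u0 ∈ [29/342, 1/9)
intersection: [29/342, 11/114)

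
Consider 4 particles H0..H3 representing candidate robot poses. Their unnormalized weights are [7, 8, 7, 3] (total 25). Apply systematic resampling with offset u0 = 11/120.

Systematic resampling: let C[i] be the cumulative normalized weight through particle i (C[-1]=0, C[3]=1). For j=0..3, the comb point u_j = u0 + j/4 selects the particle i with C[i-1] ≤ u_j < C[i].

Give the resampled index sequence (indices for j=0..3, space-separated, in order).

C = [7/25, 3/5, 22/25, 1]
j=0: u_0=11/120 ∈ [0, 7/25) → index 0
j=1: u_1=41/120 ∈ [7/25, 3/5) → index 1
j=2: u_2=71/120 ∈ [7/25, 3/5) → index 1
j=3: u_3=101/120 ∈ [3/5, 22/25) → index 2

0 1 1 2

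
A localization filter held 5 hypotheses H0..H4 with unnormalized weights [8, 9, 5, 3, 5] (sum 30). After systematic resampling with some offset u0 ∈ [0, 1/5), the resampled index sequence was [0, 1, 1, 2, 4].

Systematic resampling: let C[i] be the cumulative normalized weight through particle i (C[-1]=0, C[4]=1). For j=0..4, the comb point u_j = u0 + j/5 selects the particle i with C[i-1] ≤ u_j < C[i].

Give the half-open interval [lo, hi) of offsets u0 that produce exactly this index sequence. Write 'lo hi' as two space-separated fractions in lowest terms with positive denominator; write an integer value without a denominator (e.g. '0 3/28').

1/15 2/15

C = [4/15, 17/30, 11/15, 5/6, 1]
j=0 picked index 0: u0 ∈ [0, 4/15)
j=1 picked index 1: u0 ∈ [1/15, 11/30)
j=2 picked index 1: u0 ∈ [-2/15, 1/6)
j=3 picked index 2: u0 ∈ [-1/30, 2/15)
j=4 picked index 4: u0 ∈ [1/30, 1/5)
intersection: [1/15, 2/15)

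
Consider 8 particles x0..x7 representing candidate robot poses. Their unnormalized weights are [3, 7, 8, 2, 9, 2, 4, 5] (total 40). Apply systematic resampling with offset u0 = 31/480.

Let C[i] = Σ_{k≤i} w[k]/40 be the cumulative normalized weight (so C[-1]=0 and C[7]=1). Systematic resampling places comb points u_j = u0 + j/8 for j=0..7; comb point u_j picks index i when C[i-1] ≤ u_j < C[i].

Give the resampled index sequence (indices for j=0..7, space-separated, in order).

0 1 2 2 4 4 6 7

C = [3/40, 1/4, 9/20, 1/2, 29/40, 31/40, 7/8, 1]
j=0: u_0=31/480 ∈ [0, 3/40) → index 0
j=1: u_1=91/480 ∈ [3/40, 1/4) → index 1
j=2: u_2=151/480 ∈ [1/4, 9/20) → index 2
j=3: u_3=211/480 ∈ [1/4, 9/20) → index 2
j=4: u_4=271/480 ∈ [1/2, 29/40) → index 4
j=5: u_5=331/480 ∈ [1/2, 29/40) → index 4
j=6: u_6=391/480 ∈ [31/40, 7/8) → index 6
j=7: u_7=451/480 ∈ [7/8, 1) → index 7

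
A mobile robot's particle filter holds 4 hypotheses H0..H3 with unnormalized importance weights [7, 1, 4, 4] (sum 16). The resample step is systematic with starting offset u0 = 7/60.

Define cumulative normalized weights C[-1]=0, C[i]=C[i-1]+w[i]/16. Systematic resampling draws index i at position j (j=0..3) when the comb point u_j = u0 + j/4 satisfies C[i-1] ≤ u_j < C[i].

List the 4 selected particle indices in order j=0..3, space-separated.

C = [7/16, 1/2, 3/4, 1]
j=0: u_0=7/60 ∈ [0, 7/16) → index 0
j=1: u_1=11/30 ∈ [0, 7/16) → index 0
j=2: u_2=37/60 ∈ [1/2, 3/4) → index 2
j=3: u_3=13/15 ∈ [3/4, 1) → index 3

0 0 2 3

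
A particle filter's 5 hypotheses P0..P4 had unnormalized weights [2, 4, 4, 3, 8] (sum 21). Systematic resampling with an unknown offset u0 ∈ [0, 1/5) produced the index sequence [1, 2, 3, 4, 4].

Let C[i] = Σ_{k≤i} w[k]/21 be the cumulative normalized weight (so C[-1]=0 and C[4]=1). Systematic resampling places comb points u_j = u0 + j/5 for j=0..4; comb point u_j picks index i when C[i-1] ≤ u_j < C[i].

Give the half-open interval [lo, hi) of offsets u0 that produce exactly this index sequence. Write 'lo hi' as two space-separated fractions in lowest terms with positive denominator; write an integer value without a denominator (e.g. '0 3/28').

2/21 1/5

C = [2/21, 2/7, 10/21, 13/21, 1]
j=0 picked index 1: u0 ∈ [2/21, 2/7)
j=1 picked index 2: u0 ∈ [3/35, 29/105)
j=2 picked index 3: u0 ∈ [8/105, 23/105)
j=3 picked index 4: u0 ∈ [2/105, 2/5)
j=4 picked index 4: u0 ∈ [-19/105, 1/5)
intersection: [2/21, 1/5)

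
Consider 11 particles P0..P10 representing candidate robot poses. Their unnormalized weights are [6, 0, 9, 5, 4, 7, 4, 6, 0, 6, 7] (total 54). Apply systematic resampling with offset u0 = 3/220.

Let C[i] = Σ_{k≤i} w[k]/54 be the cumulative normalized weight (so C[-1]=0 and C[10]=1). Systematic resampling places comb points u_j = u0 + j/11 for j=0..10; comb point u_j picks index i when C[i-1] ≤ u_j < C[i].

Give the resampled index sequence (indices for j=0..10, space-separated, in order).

C = [1/9, 1/9, 5/18, 10/27, 4/9, 31/54, 35/54, 41/54, 41/54, 47/54, 1]
j=0: u_0=3/220 ∈ [0, 1/9) → index 0
j=1: u_1=23/220 ∈ [0, 1/9) → index 0
j=2: u_2=43/220 ∈ [1/9, 5/18) → index 2
j=3: u_3=63/220 ∈ [5/18, 10/27) → index 3
j=4: u_4=83/220 ∈ [10/27, 4/9) → index 4
j=5: u_5=103/220 ∈ [4/9, 31/54) → index 5
j=6: u_6=123/220 ∈ [4/9, 31/54) → index 5
j=7: u_7=13/20 ∈ [35/54, 41/54) → index 7
j=8: u_8=163/220 ∈ [35/54, 41/54) → index 7
j=9: u_9=183/220 ∈ [41/54, 47/54) → index 9
j=10: u_10=203/220 ∈ [47/54, 1) → index 10

0 0 2 3 4 5 5 7 7 9 10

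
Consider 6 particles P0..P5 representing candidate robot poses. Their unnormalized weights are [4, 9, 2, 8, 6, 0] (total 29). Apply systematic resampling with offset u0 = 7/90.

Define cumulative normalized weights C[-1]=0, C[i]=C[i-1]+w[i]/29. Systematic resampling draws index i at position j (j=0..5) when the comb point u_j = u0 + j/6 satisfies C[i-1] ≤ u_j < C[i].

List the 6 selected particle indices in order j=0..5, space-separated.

C = [4/29, 13/29, 15/29, 23/29, 1, 1]
j=0: u_0=7/90 ∈ [0, 4/29) → index 0
j=1: u_1=11/45 ∈ [4/29, 13/29) → index 1
j=2: u_2=37/90 ∈ [4/29, 13/29) → index 1
j=3: u_3=26/45 ∈ [15/29, 23/29) → index 3
j=4: u_4=67/90 ∈ [15/29, 23/29) → index 3
j=5: u_5=41/45 ∈ [23/29, 1) → index 4

0 1 1 3 3 4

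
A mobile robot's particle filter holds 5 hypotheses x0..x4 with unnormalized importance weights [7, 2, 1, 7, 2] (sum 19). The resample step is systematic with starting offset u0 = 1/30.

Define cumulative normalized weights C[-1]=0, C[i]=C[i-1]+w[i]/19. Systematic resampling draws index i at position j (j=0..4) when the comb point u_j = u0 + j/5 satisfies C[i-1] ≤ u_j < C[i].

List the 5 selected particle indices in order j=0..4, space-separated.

C = [7/19, 9/19, 10/19, 17/19, 1]
j=0: u_0=1/30 ∈ [0, 7/19) → index 0
j=1: u_1=7/30 ∈ [0, 7/19) → index 0
j=2: u_2=13/30 ∈ [7/19, 9/19) → index 1
j=3: u_3=19/30 ∈ [10/19, 17/19) → index 3
j=4: u_4=5/6 ∈ [10/19, 17/19) → index 3

0 0 1 3 3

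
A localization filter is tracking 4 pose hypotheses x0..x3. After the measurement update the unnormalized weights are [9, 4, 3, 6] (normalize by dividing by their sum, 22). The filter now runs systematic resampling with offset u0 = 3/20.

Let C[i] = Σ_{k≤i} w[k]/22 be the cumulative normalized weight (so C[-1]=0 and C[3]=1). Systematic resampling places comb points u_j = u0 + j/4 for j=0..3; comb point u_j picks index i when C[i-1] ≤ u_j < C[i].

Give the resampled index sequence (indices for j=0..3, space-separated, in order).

C = [9/22, 13/22, 8/11, 1]
j=0: u_0=3/20 ∈ [0, 9/22) → index 0
j=1: u_1=2/5 ∈ [0, 9/22) → index 0
j=2: u_2=13/20 ∈ [13/22, 8/11) → index 2
j=3: u_3=9/10 ∈ [8/11, 1) → index 3

0 0 2 3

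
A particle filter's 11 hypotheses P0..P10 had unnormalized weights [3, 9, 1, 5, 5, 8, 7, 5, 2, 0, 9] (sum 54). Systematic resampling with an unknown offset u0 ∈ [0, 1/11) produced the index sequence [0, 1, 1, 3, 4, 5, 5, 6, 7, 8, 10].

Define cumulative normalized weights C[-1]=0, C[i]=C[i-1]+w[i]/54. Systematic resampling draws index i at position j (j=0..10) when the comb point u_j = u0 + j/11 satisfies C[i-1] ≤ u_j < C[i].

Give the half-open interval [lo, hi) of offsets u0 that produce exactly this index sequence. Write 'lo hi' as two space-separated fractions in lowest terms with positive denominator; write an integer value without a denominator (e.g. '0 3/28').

0 1/66

C = [1/18, 2/9, 13/54, 1/3, 23/54, 31/54, 19/27, 43/54, 5/6, 5/6, 1]
j=0 picked index 0: u0 ∈ [0, 1/18)
j=1 picked index 1: u0 ∈ [-7/198, 13/99)
j=2 picked index 1: u0 ∈ [-25/198, 4/99)
j=3 picked index 3: u0 ∈ [-19/594, 2/33)
j=4 picked index 4: u0 ∈ [-1/33, 37/594)
j=5 picked index 5: u0 ∈ [-17/594, 71/594)
j=6 picked index 5: u0 ∈ [-71/594, 17/594)
j=7 picked index 6: u0 ∈ [-37/594, 20/297)
j=8 picked index 7: u0 ∈ [-7/297, 41/594)
j=9 picked index 8: u0 ∈ [-13/594, 1/66)
j=10 picked index 10: u0 ∈ [-5/66, 1/11)
intersection: [0, 1/66)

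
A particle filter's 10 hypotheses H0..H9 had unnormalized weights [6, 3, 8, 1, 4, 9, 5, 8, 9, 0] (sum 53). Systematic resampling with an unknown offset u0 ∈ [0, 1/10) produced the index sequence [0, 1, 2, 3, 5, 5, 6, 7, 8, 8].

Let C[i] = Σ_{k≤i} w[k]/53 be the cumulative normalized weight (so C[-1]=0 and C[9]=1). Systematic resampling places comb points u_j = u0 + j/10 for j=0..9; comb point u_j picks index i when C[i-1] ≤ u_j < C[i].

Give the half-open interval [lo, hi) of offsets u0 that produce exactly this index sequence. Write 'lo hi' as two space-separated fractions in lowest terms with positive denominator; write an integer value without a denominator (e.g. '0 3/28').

C = [6/53, 9/53, 17/53, 18/53, 22/53, 31/53, 36/53, 44/53, 1, 1]
j=0 picked index 0: u0 ∈ [0, 6/53)
j=1 picked index 1: u0 ∈ [7/530, 37/530)
j=2 picked index 2: u0 ∈ [-8/265, 32/265)
j=3 picked index 3: u0 ∈ [11/530, 21/530)
j=4 picked index 5: u0 ∈ [4/265, 49/265)
j=5 picked index 5: u0 ∈ [-9/106, 9/106)
j=6 picked index 6: u0 ∈ [-4/265, 21/265)
j=7 picked index 7: u0 ∈ [-11/530, 69/530)
j=8 picked index 8: u0 ∈ [8/265, 1/5)
j=9 picked index 8: u0 ∈ [-37/530, 1/10)
intersection: [8/265, 21/530)

8/265 21/530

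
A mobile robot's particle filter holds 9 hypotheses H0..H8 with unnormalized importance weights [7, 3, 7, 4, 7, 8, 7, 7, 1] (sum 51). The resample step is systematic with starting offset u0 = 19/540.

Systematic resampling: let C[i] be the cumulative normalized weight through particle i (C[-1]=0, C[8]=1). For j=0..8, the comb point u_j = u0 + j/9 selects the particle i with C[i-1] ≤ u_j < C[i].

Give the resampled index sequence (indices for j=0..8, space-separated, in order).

C = [7/51, 10/51, 1/3, 7/17, 28/51, 12/17, 43/51, 50/51, 1]
j=0: u_0=19/540 ∈ [0, 7/51) → index 0
j=1: u_1=79/540 ∈ [7/51, 10/51) → index 1
j=2: u_2=139/540 ∈ [10/51, 1/3) → index 2
j=3: u_3=199/540 ∈ [1/3, 7/17) → index 3
j=4: u_4=259/540 ∈ [7/17, 28/51) → index 4
j=5: u_5=319/540 ∈ [28/51, 12/17) → index 5
j=6: u_6=379/540 ∈ [28/51, 12/17) → index 5
j=7: u_7=439/540 ∈ [12/17, 43/51) → index 6
j=8: u_8=499/540 ∈ [43/51, 50/51) → index 7

0 1 2 3 4 5 5 6 7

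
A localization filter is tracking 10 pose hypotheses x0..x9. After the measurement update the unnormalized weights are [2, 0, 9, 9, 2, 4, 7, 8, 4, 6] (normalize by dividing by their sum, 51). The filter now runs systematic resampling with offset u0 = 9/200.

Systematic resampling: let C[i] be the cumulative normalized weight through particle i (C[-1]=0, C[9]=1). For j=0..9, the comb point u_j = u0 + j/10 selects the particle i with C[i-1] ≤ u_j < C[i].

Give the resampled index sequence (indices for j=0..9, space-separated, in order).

2 2 3 3 5 6 6 7 8 9

C = [2/51, 2/51, 11/51, 20/51, 22/51, 26/51, 11/17, 41/51, 15/17, 1]
j=0: u_0=9/200 ∈ [2/51, 11/51) → index 2
j=1: u_1=29/200 ∈ [2/51, 11/51) → index 2
j=2: u_2=49/200 ∈ [11/51, 20/51) → index 3
j=3: u_3=69/200 ∈ [11/51, 20/51) → index 3
j=4: u_4=89/200 ∈ [22/51, 26/51) → index 5
j=5: u_5=109/200 ∈ [26/51, 11/17) → index 6
j=6: u_6=129/200 ∈ [26/51, 11/17) → index 6
j=7: u_7=149/200 ∈ [11/17, 41/51) → index 7
j=8: u_8=169/200 ∈ [41/51, 15/17) → index 8
j=9: u_9=189/200 ∈ [15/17, 1) → index 9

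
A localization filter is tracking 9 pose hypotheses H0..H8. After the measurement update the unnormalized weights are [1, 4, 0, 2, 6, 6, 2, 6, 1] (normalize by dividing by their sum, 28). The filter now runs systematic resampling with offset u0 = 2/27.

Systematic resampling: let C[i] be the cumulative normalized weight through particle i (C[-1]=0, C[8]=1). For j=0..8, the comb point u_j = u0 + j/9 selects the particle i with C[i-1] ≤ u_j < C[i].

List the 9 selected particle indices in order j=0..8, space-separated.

C = [1/28, 5/28, 5/28, 1/4, 13/28, 19/28, 3/4, 27/28, 1]
j=0: u_0=2/27 ∈ [1/28, 5/28) → index 1
j=1: u_1=5/27 ∈ [5/28, 1/4) → index 3
j=2: u_2=8/27 ∈ [1/4, 13/28) → index 4
j=3: u_3=11/27 ∈ [1/4, 13/28) → index 4
j=4: u_4=14/27 ∈ [13/28, 19/28) → index 5
j=5: u_5=17/27 ∈ [13/28, 19/28) → index 5
j=6: u_6=20/27 ∈ [19/28, 3/4) → index 6
j=7: u_7=23/27 ∈ [3/4, 27/28) → index 7
j=8: u_8=26/27 ∈ [3/4, 27/28) → index 7

1 3 4 4 5 5 6 7 7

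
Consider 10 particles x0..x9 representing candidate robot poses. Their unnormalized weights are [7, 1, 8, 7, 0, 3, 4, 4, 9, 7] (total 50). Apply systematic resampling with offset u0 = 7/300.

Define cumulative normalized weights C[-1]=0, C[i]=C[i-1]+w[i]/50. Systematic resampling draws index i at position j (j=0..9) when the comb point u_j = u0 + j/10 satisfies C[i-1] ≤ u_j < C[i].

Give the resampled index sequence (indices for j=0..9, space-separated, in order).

C = [7/50, 4/25, 8/25, 23/50, 23/50, 13/25, 3/5, 17/25, 43/50, 1]
j=0: u_0=7/300 ∈ [0, 7/50) → index 0
j=1: u_1=37/300 ∈ [0, 7/50) → index 0
j=2: u_2=67/300 ∈ [4/25, 8/25) → index 2
j=3: u_3=97/300 ∈ [8/25, 23/50) → index 3
j=4: u_4=127/300 ∈ [8/25, 23/50) → index 3
j=5: u_5=157/300 ∈ [13/25, 3/5) → index 6
j=6: u_6=187/300 ∈ [3/5, 17/25) → index 7
j=7: u_7=217/300 ∈ [17/25, 43/50) → index 8
j=8: u_8=247/300 ∈ [17/25, 43/50) → index 8
j=9: u_9=277/300 ∈ [43/50, 1) → index 9

0 0 2 3 3 6 7 8 8 9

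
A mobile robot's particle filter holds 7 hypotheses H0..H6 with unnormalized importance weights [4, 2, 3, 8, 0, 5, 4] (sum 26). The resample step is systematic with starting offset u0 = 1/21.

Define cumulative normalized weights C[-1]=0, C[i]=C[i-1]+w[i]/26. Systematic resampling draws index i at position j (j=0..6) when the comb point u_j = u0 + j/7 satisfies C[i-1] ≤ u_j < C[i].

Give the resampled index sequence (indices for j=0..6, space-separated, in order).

0 1 2 3 3 5 6

C = [2/13, 3/13, 9/26, 17/26, 17/26, 11/13, 1]
j=0: u_0=1/21 ∈ [0, 2/13) → index 0
j=1: u_1=4/21 ∈ [2/13, 3/13) → index 1
j=2: u_2=1/3 ∈ [3/13, 9/26) → index 2
j=3: u_3=10/21 ∈ [9/26, 17/26) → index 3
j=4: u_4=13/21 ∈ [9/26, 17/26) → index 3
j=5: u_5=16/21 ∈ [17/26, 11/13) → index 5
j=6: u_6=19/21 ∈ [11/13, 1) → index 6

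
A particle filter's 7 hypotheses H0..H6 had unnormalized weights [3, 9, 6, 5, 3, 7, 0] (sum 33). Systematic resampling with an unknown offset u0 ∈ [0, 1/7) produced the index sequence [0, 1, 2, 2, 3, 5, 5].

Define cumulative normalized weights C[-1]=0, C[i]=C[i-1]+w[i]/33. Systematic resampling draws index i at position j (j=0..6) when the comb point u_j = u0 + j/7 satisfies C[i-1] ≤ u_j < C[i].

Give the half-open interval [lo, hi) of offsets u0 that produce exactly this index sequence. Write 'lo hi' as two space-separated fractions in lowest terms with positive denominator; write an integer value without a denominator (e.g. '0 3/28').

C = [1/11, 4/11, 6/11, 23/33, 26/33, 1, 1]
j=0 picked index 0: u0 ∈ [0, 1/11)
j=1 picked index 1: u0 ∈ [-4/77, 17/77)
j=2 picked index 2: u0 ∈ [6/77, 20/77)
j=3 picked index 2: u0 ∈ [-5/77, 9/77)
j=4 picked index 3: u0 ∈ [-2/77, 29/231)
j=5 picked index 5: u0 ∈ [17/231, 2/7)
j=6 picked index 5: u0 ∈ [-16/231, 1/7)
intersection: [6/77, 1/11)

6/77 1/11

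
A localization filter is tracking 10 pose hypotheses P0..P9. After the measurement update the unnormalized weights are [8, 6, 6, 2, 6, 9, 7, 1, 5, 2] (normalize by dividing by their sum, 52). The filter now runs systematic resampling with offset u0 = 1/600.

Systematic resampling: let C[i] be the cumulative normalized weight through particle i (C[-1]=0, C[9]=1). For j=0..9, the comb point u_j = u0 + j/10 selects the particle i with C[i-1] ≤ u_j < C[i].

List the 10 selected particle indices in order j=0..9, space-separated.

0 0 1 2 3 4 5 5 6 8

C = [2/13, 7/26, 5/13, 11/26, 7/13, 37/52, 11/13, 45/52, 25/26, 1]
j=0: u_0=1/600 ∈ [0, 2/13) → index 0
j=1: u_1=61/600 ∈ [0, 2/13) → index 0
j=2: u_2=121/600 ∈ [2/13, 7/26) → index 1
j=3: u_3=181/600 ∈ [7/26, 5/13) → index 2
j=4: u_4=241/600 ∈ [5/13, 11/26) → index 3
j=5: u_5=301/600 ∈ [11/26, 7/13) → index 4
j=6: u_6=361/600 ∈ [7/13, 37/52) → index 5
j=7: u_7=421/600 ∈ [7/13, 37/52) → index 5
j=8: u_8=481/600 ∈ [37/52, 11/13) → index 6
j=9: u_9=541/600 ∈ [45/52, 25/26) → index 8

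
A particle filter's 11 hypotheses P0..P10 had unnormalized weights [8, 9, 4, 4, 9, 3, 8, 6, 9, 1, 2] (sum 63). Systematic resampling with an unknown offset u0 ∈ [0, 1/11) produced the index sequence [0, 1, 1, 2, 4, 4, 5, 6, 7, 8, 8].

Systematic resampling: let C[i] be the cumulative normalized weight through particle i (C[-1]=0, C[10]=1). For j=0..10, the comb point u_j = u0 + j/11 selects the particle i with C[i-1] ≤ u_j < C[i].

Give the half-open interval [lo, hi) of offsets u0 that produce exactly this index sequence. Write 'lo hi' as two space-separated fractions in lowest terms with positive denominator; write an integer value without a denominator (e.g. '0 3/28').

C = [8/63, 17/63, 1/3, 25/63, 34/63, 37/63, 5/7, 17/21, 20/21, 61/63, 1]
j=0 picked index 0: u0 ∈ [0, 8/63)
j=1 picked index 1: u0 ∈ [25/693, 124/693)
j=2 picked index 1: u0 ∈ [-38/693, 61/693)
j=3 picked index 2: u0 ∈ [-2/693, 2/33)
j=4 picked index 4: u0 ∈ [23/693, 122/693)
j=5 picked index 4: u0 ∈ [-40/693, 59/693)
j=6 picked index 5: u0 ∈ [-4/693, 29/693)
j=7 picked index 6: u0 ∈ [-34/693, 6/77)
j=8 picked index 7: u0 ∈ [-1/77, 19/231)
j=9 picked index 8: u0 ∈ [-2/231, 31/231)
j=10 picked index 8: u0 ∈ [-23/231, 10/231)
intersection: [25/693, 29/693)

25/693 29/693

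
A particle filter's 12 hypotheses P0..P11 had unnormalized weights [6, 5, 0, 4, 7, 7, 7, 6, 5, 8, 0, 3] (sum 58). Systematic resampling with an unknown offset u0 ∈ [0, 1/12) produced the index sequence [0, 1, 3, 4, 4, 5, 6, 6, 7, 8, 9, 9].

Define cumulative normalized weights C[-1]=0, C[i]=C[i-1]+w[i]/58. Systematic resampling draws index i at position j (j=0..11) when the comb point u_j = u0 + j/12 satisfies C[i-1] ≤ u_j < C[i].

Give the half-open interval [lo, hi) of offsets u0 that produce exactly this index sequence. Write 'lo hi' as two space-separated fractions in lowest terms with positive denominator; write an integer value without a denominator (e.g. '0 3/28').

C = [3/29, 11/58, 11/58, 15/58, 11/29, 1/2, 18/29, 21/29, 47/58, 55/58, 55/58, 1]
j=0 picked index 0: u0 ∈ [0, 3/29)
j=1 picked index 1: u0 ∈ [7/348, 37/348)
j=2 picked index 3: u0 ∈ [2/87, 8/87)
j=3 picked index 4: u0 ∈ [1/116, 15/116)
j=4 picked index 4: u0 ∈ [-13/174, 4/87)
j=5 picked index 5: u0 ∈ [-13/348, 1/12)
j=6 picked index 6: u0 ∈ [0, 7/58)
j=7 picked index 6: u0 ∈ [-1/12, 13/348)
j=8 picked index 7: u0 ∈ [-4/87, 5/87)
j=9 picked index 8: u0 ∈ [-3/116, 7/116)
j=10 picked index 9: u0 ∈ [-2/87, 10/87)
j=11 picked index 9: u0 ∈ [-37/348, 11/348)
intersection: [2/87, 11/348)

2/87 11/348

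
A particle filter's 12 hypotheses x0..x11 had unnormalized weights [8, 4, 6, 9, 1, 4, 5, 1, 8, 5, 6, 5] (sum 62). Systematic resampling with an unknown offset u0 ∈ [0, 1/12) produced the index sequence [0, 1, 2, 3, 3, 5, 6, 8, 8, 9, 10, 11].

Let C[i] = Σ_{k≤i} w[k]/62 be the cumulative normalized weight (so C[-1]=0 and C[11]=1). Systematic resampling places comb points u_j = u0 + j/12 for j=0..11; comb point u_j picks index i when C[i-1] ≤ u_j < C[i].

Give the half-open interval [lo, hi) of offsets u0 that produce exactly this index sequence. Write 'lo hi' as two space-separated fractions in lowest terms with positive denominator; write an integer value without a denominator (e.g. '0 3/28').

C = [4/31, 6/31, 9/31, 27/62, 14/31, 16/31, 37/62, 19/31, 23/31, 51/62, 57/62, 1]
j=0 picked index 0: u0 ∈ [0, 4/31)
j=1 picked index 1: u0 ∈ [17/372, 41/372)
j=2 picked index 2: u0 ∈ [5/186, 23/186)
j=3 picked index 3: u0 ∈ [5/124, 23/124)
j=4 picked index 3: u0 ∈ [-4/93, 19/186)
j=5 picked index 5: u0 ∈ [13/372, 37/372)
j=6 picked index 6: u0 ∈ [1/62, 3/31)
j=7 picked index 8: u0 ∈ [11/372, 59/372)
j=8 picked index 8: u0 ∈ [-5/93, 7/93)
j=9 picked index 9: u0 ∈ [-1/124, 9/124)
j=10 picked index 10: u0 ∈ [-1/93, 8/93)
j=11 picked index 11: u0 ∈ [1/372, 1/12)
intersection: [17/372, 9/124)

17/372 9/124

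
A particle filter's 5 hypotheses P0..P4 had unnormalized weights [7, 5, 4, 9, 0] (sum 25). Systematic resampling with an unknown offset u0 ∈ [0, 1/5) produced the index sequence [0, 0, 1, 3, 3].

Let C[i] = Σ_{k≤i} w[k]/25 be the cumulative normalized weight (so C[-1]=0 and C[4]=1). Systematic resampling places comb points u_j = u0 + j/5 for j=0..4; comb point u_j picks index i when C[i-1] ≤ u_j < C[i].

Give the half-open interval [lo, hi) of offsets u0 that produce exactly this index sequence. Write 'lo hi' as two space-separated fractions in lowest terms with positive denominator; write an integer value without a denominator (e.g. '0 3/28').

C = [7/25, 12/25, 16/25, 1, 1]
j=0 picked index 0: u0 ∈ [0, 7/25)
j=1 picked index 0: u0 ∈ [-1/5, 2/25)
j=2 picked index 1: u0 ∈ [-3/25, 2/25)
j=3 picked index 3: u0 ∈ [1/25, 2/5)
j=4 picked index 3: u0 ∈ [-4/25, 1/5)
intersection: [1/25, 2/25)

1/25 2/25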